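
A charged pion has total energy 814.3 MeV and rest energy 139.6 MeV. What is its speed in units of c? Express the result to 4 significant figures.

0.9852c

γ = E/(mc²) = 814.3/139.6 = 5.8331.
β = √(1 − 1/γ²) = √(1 − 0.0293901) = √0.9706099 = 0.9852.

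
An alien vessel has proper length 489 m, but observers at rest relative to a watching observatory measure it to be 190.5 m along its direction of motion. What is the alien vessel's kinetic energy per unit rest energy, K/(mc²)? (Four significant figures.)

1.567

Length contraction gives γ = L₀/L = 489/190.5 = 2.56693.
K/(mc²) = γ − 1 = 2.56693 − 1 = 1.567.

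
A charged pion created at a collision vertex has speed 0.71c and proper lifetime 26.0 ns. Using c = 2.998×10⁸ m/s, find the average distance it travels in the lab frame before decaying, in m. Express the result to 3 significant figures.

7.86 m

Lorentz factor: γ = (1 − 0.5041)^(−1/2) = 1.42.
Lab-frame lifetime: Δt = γτ = 1.42 × 26.0 ns = 36.92 ns.
Distance: d = vΔt = 0.71 × 2.998×10⁸ m/s × 3.6920×10^-8 s = 7.86 m.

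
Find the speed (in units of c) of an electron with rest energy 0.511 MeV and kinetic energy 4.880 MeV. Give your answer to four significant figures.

0.9955c

K = (γ−1)mc², so γ = 1 + 4.880/0.511 = 10.55.
Then v/c = √(1 − γ⁻²) = √(1 − 0.00898452) = √0.99101548 = 0.9955.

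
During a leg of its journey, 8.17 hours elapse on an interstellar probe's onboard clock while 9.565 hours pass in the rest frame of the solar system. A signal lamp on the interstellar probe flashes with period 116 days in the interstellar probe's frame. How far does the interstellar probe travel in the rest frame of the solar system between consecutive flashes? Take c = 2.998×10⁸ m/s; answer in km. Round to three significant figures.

From Δt = γΔτ: γ = 9.565/8.17 = 1.17075.
β = √(1 − 1/γ²) = 0.52002. Lab-frame period = γτ = 1.17075×116 days = 135.81 days. Distance = βc × γτ = 0.52002 × 2.998×10⁸ m/s × 11733984 s = 1.8294×10^15 m = 1.83×10^12 km.

1.83×10^12 km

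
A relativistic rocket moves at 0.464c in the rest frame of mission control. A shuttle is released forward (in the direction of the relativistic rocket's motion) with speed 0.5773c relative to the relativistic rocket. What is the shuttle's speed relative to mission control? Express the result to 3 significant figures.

0.821c

Relativistic velocity addition: u = (u' + v)/(1 + u'v/c²), with u' = 0.5773c and v = 0.464c.
Numerator: 0.5773 + 0.464 = 1.0413. Denominator: 1 + (0.5773)(0.464) = 1.2678672.
u = 1.0413/1.2678672 = 0.8213, so the speed is 0.821c.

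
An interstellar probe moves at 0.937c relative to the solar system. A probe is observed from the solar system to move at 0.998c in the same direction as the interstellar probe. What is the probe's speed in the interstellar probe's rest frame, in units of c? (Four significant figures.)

0.9403c

Transform to the interstellar probe's frame: u' = (u − v)/(1 − uv/c²).
u' = (0.998 − 0.937)/(1 − 0.998×0.937) = 0.061/0.064874 = 0.94028.
Speed in the interstellar probe's frame: 0.9403c (in the same direction).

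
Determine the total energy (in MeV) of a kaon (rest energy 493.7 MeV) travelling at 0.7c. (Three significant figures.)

691 MeV

γ = 1/√(1 − β²) = 1/√(1 − 0.49) = 1/√0.51 = 1/0.714143 = 1.4003.
Total energy: E = γmc² = 1.4003 × 493.7 MeV = 691 MeV.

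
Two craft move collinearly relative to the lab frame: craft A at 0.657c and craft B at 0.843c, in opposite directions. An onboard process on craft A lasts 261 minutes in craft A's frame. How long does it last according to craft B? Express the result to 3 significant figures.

The velocity of craft A relative to craft B is (0.657 + 0.843)c / (1 + 0.657×0.843) = 0.96534c; relative speed 0.96534c.
At |u| = 0.96534c, γ = (1 − 0.931881)^(−1/2) = 3.8315.
The clock on craft A records proper time, so craft B measures Δt = γΔτ = 3.8315 × 261 = 1000 minutes.

1000 minutes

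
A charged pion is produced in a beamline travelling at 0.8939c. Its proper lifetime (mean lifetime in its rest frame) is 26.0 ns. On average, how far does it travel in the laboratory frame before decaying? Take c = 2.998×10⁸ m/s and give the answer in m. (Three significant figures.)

15.5 m

γ = 1/√(1 − β²) = 1/√(1 − 0.79905721) = 1/√0.20094279 = 1/0.448266 = 2.2308.
Lab-frame lifetime: Δt = γτ = 2.2308 × 26.0 ns = 58.001 ns.
Distance: d = vΔt = 0.8939 × 2.998×10⁸ m/s × 5.8001×10^-8 s = 15.5 m.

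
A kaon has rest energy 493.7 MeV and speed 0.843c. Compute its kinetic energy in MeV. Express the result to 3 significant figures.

γ = 1/√(1 − β²) = 1/√(1 − 0.710649) = 1/√0.289351 = 1/0.537914 = 1.85903.
Kinetic energy: K = (γ − 1)mc² = (1.85903 − 1) × 493.7 MeV = 0.85903 × 493.7 = 424 MeV.

424 MeV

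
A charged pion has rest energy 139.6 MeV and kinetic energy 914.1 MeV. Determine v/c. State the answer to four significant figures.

K = (γ−1)mc², so γ = 1 + 914.1/139.6 = 7.548.
Then v/c = √(1 − γ⁻²) = √(1 − 0.0175524) = √0.9824476 = 0.9912.

0.9912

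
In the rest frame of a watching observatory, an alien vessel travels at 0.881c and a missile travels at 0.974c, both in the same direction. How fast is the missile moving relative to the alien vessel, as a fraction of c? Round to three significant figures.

0.655c

Transform to the alien vessel's frame: u' = (u − v)/(1 − uv/c²).
u' = (0.974 − 0.881)/(1 − 0.974×0.881) = 0.093/0.141906 = 0.65536.
Speed in the alien vessel's frame: 0.655c (in the same direction).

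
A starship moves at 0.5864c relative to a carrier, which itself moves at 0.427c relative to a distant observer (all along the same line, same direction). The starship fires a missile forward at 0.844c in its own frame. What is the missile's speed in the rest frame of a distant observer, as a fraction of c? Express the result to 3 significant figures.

Compose velocities in two stages. Stage 1 (into S'): u₁ = (0.844+0.5864)/(1+0.844×0.5864) = 0.95684.
Stage 2 (into S): u = (0.95684+0.427)/(1+0.95684×0.427) = 0.98244, so the speed is 0.982c.

0.982c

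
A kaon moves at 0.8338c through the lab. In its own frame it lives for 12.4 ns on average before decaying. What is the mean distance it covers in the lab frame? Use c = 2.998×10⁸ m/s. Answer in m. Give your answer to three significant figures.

5.61 m

With β = 0.8338, γ = 1/√(1 − 0.8338²) = 1/√0.30477756 = 1.8114.
Lab-frame lifetime: Δt = γτ = 1.8114 × 12.4 ns = 22.461 ns.
Distance: d = vΔt = 0.8338 × 2.998×10⁸ m/s × 2.2461×10^-8 s = 5.61 m.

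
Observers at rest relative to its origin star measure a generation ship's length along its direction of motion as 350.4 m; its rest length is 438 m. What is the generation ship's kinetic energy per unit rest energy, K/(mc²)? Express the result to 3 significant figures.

γ = L₀/L = 438/350.4 = 1.25.
K/(mc²) = γ − 1 = 1.25 − 1 = 0.250.

0.250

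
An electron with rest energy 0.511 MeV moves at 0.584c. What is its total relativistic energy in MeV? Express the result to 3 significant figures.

β² = 0.341056, so γ = 1/√0.658944 = 1.2319.
Total energy: E = γmc² = 1.2319 × 0.511 MeV = 0.630 MeV.

0.630 MeV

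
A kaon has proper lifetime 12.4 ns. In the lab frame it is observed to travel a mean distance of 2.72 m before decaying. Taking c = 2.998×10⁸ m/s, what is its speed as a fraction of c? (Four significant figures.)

0.5905c

d = βγcτ ⇒ βγ = d/(cτ) = 2.720 m / (3.71752 m) = 0.73167.
β = (βγ)/√(1+(βγ)²) = 0.73167/√1.535341 = 0.5905.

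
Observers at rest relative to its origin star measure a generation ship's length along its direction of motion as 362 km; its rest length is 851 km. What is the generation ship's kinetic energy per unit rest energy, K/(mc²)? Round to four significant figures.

1.351

From L = L₀/γ: γ = 851/362 = 2.35083.
K/(mc²) = γ − 1 = 2.35083 − 1 = 1.351.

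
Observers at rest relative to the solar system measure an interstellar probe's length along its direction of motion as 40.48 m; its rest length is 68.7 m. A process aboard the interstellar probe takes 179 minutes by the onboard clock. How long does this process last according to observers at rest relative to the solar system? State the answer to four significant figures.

From L = L₀/γ: γ = 68.7/40.48 = 1.69713.
The same γ dilates the second interval: 1.69713 × 179 minutes = 303.8 minutes.

303.8 minutes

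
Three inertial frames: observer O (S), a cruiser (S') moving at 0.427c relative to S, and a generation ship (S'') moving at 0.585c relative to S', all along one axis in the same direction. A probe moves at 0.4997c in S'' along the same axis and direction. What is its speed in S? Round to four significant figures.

0.9322c

First combine the probe and generation ship (S''→S'): u₁ = (0.4997 + 0.585)/(1 + 0.4997×0.585) = 1.0847/1.2923245 = 0.83934.
Then combine with the cruiser (S'→S): u = (0.83934 + 0.427)/(1 + 0.83934×0.427) = 1.26634/1.35839818 = 0.93223.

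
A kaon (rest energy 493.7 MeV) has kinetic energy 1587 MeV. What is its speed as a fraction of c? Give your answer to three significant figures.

0.971c

γ = 1 + K/(mc²) = 1 + 1587/493.7 = 4.2145.
β = √(1 − 1/γ²) = √(1 − 0.0562999) = √0.9437001 = 0.971.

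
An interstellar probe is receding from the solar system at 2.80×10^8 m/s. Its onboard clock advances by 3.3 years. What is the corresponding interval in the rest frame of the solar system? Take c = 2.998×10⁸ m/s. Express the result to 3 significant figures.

9.23 years

β = v/c = (2.80×10^8 m/s)/(2.998×10⁸ m/s) = 0.933956.
γ = 1/√(1 − β²) = 1/√(1 − 0.8722738) = 1/√0.1277262 = 1/0.357388 = 2.7981.
The onboard clock measures proper time, so the interval in the rest frame of the solar system is dilated: Δt = γ·Δτ = 2.7981 × 3.3 years = 9.23 years.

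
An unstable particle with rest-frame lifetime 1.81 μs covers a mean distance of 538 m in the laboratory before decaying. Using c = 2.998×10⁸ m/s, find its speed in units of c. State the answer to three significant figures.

0.704c

Let x = d/(cτ) = 538.0 m / (2.998×10⁸ m/s × 1.810×10^-6 s) = 0.99145. Since d = βγcτ, x = βγ = β/√(1−β²).
Solving: β² = x²/(1+x²) = 0.982973/1.982973 = 0.495707, so β = 0.704.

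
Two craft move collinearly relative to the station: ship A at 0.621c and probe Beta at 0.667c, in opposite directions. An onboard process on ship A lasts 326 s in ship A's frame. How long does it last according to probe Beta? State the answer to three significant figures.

Speed of ship A in probe Beta's frame: u = (v_A + v_B)/(1 + v_A v_B/c²) = (0.621 + 0.667)/(1 + 0.621×0.667) = 1.288/1.414207 = 0.91076; |u| = 0.91076c.
γ for this relative speed: γ = 1/√(1 − 0.829484) = 2.4217.
The clock on ship A records proper time, so probe Beta measures Δt = γΔτ = 2.4217 × 326 = 789 s.

789 s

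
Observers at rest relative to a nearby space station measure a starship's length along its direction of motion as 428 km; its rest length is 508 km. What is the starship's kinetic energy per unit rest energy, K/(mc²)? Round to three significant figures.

From L = L₀/γ: γ = 508/428 = 1.18692.
Since K = (γ−1)mc², K/(mc²) = 1.18692 − 1 = 0.187.

0.187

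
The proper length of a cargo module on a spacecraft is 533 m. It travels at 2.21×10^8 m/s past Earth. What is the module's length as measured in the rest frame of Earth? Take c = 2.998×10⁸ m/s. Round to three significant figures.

β = v/c = (2.21×10^8 m/s)/(2.998×10⁸ m/s) = 0.737158.
β² = 0.5434019, so γ = 1/√0.4565981 = 1.4799.
Length contraction: L = L₀/γ = 533/1.4799 = 360 m.

360 m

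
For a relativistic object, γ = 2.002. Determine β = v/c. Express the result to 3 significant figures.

0.866

β = √(1 − 1/γ²) = √(1 − 1/4.008004) = √0.750499 = 0.866.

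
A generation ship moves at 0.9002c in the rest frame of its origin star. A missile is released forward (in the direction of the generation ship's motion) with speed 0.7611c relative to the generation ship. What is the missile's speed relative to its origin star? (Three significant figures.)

0.986c

In units of c, u = (u' + v)/(1 + u'v) with u' = 0.7611 and v = 0.9002.
Numerator: 0.7611 + 0.9002 = 1.6613. Denominator: 1 + (0.7611)(0.9002) = 1.68514222.
u = 1.6613/1.68514222 = 0.98585, so the speed is 0.986c.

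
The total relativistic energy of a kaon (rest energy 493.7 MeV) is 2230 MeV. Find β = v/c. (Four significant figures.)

0.9752

γ = E/(mc²) = 2230/493.7 = 4.5169.
β = √(1 − 1/γ²) = √(1 − 0.0490139) = √0.9509861 = 0.9752.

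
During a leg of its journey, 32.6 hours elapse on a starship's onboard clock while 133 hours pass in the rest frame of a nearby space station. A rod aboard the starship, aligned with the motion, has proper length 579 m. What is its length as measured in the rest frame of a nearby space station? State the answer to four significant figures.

141.9 m

The time-dilation ratio gives γ = 133/32.6 = 4.07975.
L = L₀/γ = 579/4.07975 = 141.9 m.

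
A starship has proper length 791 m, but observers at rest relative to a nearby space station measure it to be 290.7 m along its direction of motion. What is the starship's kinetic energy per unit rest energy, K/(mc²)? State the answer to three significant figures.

From L = L₀/γ: γ = 791/290.7 = 2.72102.
K/(mc²) = γ − 1 = 2.72102 − 1 = 1.72.

1.72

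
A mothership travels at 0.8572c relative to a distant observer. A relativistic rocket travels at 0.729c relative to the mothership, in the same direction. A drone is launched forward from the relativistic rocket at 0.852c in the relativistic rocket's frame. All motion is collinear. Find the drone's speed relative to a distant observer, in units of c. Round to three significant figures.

Compose velocities in two stages. Stage 1 (into S'): u₁ = (0.852+0.729)/(1+0.852×0.729) = 0.97526.
Stage 2 (into S): u = (0.97526+0.8572)/(1+0.97526×0.8572) = 0.99808, so the speed is 0.998c.

0.998c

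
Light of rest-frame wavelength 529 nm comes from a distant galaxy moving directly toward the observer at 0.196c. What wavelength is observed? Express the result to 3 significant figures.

Relativistic Doppler for wavelength: λ_obs = λ_src · √((1−β)/(1+β)).
With β = 0.196: factor = √(0.804/1.196) = 0.8199.
λ_obs = 529 × 0.8199 = 434 nm.

434 nm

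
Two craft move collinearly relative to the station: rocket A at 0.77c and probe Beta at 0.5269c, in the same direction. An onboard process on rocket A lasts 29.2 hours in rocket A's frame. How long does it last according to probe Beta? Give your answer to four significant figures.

The velocity of rocket A relative to probe Beta is (0.77 − 0.5269)c / (1 − 0.77×0.5269) = 0.40906c; relative speed 0.40906c.
γ for this relative speed: γ = 1/√(1 − 0.16733) = 1.0959.
The clock on rocket A records proper time, so probe Beta measures Δt = γΔτ = 1.0959 × 29.2 = 32.00 hours.

32.00 hours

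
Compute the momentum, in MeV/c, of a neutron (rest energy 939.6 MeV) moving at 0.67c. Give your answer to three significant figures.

With β = 0.67, γ = 1/√(1 − 0.67²) = 1/√0.5511 = 1.3471.
Momentum: p = γβ·mc = 1.3471 × 0.67 × 939.6 MeV/c = 848 MeV/c.

848 MeV/c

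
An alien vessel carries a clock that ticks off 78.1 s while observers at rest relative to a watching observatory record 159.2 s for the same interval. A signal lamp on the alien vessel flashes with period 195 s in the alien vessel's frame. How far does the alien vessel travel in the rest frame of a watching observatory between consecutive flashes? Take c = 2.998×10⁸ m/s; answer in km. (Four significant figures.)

1.038×10^8 km

γ = Δt/Δτ = 159.2/78.1 = 2.03841.
β = √(1 − 1/γ²) = 0.8714. Lab-frame period = γτ = 2.03841×195 s = 397.49 s. Distance = βc × γτ = 0.8714 × 2.998×10⁸ m/s × 397.49 s = 1.0384×10^11 m = 1.038×10^8 km.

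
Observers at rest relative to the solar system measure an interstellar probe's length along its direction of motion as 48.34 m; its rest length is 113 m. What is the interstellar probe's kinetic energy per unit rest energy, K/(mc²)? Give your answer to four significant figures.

From L = L₀/γ: γ = 113/48.34 = 2.33761.
Since K = (γ−1)mc², K/(mc²) = 2.33761 − 1 = 1.338.

1.338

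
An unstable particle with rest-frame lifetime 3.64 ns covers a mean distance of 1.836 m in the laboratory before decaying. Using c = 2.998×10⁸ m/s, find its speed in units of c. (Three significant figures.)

d = βγcτ ⇒ βγ = d/(cτ) = 1.836 m / (1.091272 m) = 1.6824.
β = (βγ)/√(1+(βγ)²) = 1.6824/√3.83047 = 0.860.

0.860c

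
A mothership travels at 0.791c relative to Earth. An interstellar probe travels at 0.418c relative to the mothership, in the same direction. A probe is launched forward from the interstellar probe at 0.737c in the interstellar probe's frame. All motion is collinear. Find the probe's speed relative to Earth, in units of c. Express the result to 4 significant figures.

Apply u = (u'+v)/(1+u'v) twice. Probe in the mothership frame: (0.737+0.418)/(1+0.737·0.418) = 1.155/1.308066 = 0.88298c.
That velocity, transformed to the rest frame of Earth: (0.88298+0.791)/(1+0.88298·0.791) = 1.67398/1.69843718 = 0.9856c.

0.9856c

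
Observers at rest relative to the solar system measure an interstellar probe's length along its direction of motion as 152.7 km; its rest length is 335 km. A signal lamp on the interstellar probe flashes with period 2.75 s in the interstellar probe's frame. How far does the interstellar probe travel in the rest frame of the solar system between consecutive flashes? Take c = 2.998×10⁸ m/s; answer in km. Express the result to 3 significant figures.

γ = L₀/L = 335/152.7 = 2.19384.
β = √(1 − 1/γ²) = 0.89007. Lab-frame period = γτ = 2.19384×2.75 s = 6.0331 s. Distance = βc × γτ = 0.89007 × 2.998×10⁸ m/s × 6.0331 s = 1.6099×10^9 m = 1.61×10^6 km.

1.61×10^6 km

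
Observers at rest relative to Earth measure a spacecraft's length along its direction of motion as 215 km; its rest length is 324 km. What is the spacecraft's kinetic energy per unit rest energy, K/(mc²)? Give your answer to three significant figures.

0.507

From L = L₀/γ: γ = 324/215 = 1.50698.
K/(mc²) = γ − 1 = 1.50698 − 1 = 0.507.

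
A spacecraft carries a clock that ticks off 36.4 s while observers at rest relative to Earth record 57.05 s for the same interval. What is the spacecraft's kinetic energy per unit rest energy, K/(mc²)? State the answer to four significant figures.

0.5673

γ = Δt/Δτ = 57.05/36.4 = 1.56731.
K/(mc²) = γ − 1 = 1.56731 − 1 = 0.5673.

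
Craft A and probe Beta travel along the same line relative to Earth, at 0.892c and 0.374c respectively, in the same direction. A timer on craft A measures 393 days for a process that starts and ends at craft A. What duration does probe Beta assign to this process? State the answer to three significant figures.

The velocity of craft A relative to probe Beta is (0.892 − 0.374)c / (1 − 0.892×0.374) = 0.77732c; relative speed 0.77732c.
At |u| = 0.77732c, γ = (1 − 0.604226)^(−1/2) = 1.5896.
The clock on craft A records proper time, so probe Beta measures Δt = γΔτ = 1.5896 × 393 = 625 days.

625 days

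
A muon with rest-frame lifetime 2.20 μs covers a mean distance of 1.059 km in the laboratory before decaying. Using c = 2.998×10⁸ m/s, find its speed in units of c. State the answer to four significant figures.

0.8488c

d = βγcτ ⇒ βγ = d/(cτ) = 1059 m / (659.56 m) = 1.6056.
β = (βγ)/√(1+(βγ)²) = 1.6056/√3.57795 = 0.8488.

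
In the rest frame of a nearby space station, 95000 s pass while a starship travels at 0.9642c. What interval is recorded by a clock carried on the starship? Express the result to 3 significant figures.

25200 s

γ = 1/√(1 − β²) = 1/√(1 − 0.92968164) = 1/√0.07031836 = 1/0.265176 = 3.7711.
The starship's clock runs slow as seen from a nearby space station, so Δτ = Δt/γ = 95000/3.7711 = 25200 s.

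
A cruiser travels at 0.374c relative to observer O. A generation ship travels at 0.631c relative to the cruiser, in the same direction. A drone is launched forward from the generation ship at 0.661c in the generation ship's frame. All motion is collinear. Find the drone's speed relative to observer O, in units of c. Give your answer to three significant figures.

0.959c

Apply u = (u'+v)/(1+u'v) twice. Drone in the cruiser frame: (0.661+0.631)/(1+0.661·0.631) = 1.292/1.417091 = 0.91173c.
That velocity, transformed to the rest frame of observer O: (0.91173+0.374)/(1+0.91173·0.374) = 1.28573/1.34098702 = 0.95879c.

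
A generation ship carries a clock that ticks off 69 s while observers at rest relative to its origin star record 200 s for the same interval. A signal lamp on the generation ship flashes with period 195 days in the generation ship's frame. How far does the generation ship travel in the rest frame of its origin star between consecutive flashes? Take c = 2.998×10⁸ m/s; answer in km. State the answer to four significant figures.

1.374×10^13 km

γ = Δt/Δτ = 200/69 = 2.89855.
β = √(1 − 1/γ²) = 0.9386. Lab-frame period = γτ = 2.89855×195 days = 565.22 days. Distance = βc × γτ = 0.9386 × 2.998×10⁸ m/s × 48835008 s = 1.3742×10^16 m = 1.374×10^13 km.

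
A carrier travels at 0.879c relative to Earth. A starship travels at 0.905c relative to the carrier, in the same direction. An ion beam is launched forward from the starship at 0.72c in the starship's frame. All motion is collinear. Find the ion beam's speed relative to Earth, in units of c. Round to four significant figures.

Apply u = (u'+v)/(1+u'v) twice. Ion beam in the carrier frame: (0.72+0.905)/(1+0.72·0.905) = 1.625/1.6516 = 0.98389c.
That velocity, transformed to the rest frame of Earth: (0.98389+0.879)/(1+0.98389·0.879) = 1.86289/1.86483931 = 0.99895c.

0.9990c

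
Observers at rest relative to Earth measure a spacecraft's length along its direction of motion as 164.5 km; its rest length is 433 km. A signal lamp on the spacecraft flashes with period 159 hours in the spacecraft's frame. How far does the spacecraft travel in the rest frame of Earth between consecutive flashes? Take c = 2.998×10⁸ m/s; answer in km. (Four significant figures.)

4.178×10^11 km

From L = L₀/γ: γ = 433/164.5 = 2.63222.
β = √(1 − 1/γ²) = 0.92502. Lab-frame period = γτ = 2.63222×159 hours = 418.52 hours. Distance = βc × γτ = 0.92502 × 2.998×10⁸ m/s × 1506672 s = 4.1783×10^14 m = 4.178×10^11 km.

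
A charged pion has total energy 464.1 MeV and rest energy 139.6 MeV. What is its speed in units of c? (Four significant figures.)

0.9537c

γ = E/(mc²) = 464.1/139.6 = 3.3245.
β = √(1 − 1/γ²) = √(1 − 0.0904789) = √0.9095211 = 0.9537.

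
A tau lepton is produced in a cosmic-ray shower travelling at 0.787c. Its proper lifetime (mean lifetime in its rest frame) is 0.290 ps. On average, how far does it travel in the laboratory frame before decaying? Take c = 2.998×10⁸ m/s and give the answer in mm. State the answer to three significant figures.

0.111 mm

Lorentz factor: γ = (1 − 0.619369)^(−1/2) = 1.6209.
Lab-frame lifetime: Δt = γτ = 1.6209 × 0.290 ps = 0.47006 ps.
Distance: d = vΔt = 0.787 × 2.998×10⁸ m/s × 4.7006×10^-13 s = 1.11×10^-4 m = 0.111 mm.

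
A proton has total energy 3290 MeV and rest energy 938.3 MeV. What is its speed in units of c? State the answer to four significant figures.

γ = E/(mc²) = 3290/938.3 = 3.5063.
β = √(1 − 1/γ²) = √(1 − 0.0813396) = √0.9186604 = 0.9585.

0.9585c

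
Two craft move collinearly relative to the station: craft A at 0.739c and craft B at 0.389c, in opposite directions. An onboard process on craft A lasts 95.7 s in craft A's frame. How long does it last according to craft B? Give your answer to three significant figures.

The velocity of craft A relative to craft B is (0.739 + 0.389)c / (1 + 0.739×0.389) = 0.87614c; relative speed 0.87614c.
At |u| = 0.87614c, γ = (1 − 0.767621)^(−1/2) = 2.0744.
Craft A's interval is proper; time dilation gives Δt_B = γΔτ = 2.0744 × 95.7 s = 199 s.

199 s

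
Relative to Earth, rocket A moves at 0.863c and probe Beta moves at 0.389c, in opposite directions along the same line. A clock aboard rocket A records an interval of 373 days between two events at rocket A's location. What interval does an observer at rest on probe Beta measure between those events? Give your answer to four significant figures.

The velocity of rocket A relative to probe Beta is (0.863 + 0.389)c / (1 + 0.863×0.389) = 0.93733c; relative speed 0.93733c.
γ for this relative speed: γ = 1/√(1 − 0.878588) = 2.8699.
Rocket A's interval is proper; time dilation gives Δt_B = γΔτ = 2.8699 × 373 days = 1070 days.

1070 days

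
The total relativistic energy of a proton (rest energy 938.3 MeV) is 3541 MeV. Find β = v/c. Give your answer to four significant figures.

0.9643

Total energy E = γmc² gives γ = 3541/938.3 = 3.7738.
Hence β = √(1 − 1/γ²) = √(1 − 0.070217) = √0.929783 = 0.9643.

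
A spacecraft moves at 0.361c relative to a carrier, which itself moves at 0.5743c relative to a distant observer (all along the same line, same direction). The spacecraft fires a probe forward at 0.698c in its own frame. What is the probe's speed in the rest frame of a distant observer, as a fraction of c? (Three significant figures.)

0.956c

Compose velocities in two stages. Stage 1 (into S'): u₁ = (0.698+0.361)/(1+0.698×0.361) = 0.84586.
Stage 2 (into S): u = (0.84586+0.5743)/(1+0.84586×0.5743) = 0.95584, so the speed is 0.956c.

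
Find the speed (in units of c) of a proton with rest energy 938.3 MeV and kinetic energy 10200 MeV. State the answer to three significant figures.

0.996c

γ = 1 + K/(mc²) = 1 + 10200/938.3 = 11.871.
β = √(1 − 1/γ²) = √(1 − 0.00709619) = √0.99290381 = 0.996.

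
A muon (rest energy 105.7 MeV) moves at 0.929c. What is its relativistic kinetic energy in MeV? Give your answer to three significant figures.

180 MeV

With β = 0.929, γ = 1/√(1 − 0.929²) = 1/√0.136959 = 2.7021.
Kinetic energy: K = (γ − 1)mc² = (2.7021 − 1) × 105.7 MeV = 1.7021 × 105.7 = 180 MeV.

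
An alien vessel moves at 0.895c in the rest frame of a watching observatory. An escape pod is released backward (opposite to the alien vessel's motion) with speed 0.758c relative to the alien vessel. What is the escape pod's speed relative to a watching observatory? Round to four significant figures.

0.4260c

Relativistic velocity addition: u = (u' + v)/(1 + u'v/c²), with u' = −0.758c and v = 0.895c.
Numerator: −0.758 + 0.895 = 0.137. Denominator: 1 + (−0.758)(0.895) = 0.32159.
u = 0.137/0.32159 = 0.42601, so the speed is 0.4260c.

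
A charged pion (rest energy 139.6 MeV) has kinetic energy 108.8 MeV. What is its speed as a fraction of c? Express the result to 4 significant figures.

K = (γ−1)mc², so γ = 1 + 108.8/139.6 = 1.7794.
Then v/c = √(1 − γ⁻²) = √(1 − 0.31583) = √0.68417 = 0.8271.

0.8271c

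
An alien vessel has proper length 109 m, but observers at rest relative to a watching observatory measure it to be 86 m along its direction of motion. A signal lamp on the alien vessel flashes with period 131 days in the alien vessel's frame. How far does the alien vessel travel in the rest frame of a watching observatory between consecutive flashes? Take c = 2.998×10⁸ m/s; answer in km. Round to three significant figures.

γ = L₀/L = 109/86 = 1.26744.
β = √(1 − 1/γ²) = 0.6144. Lab-frame period = γτ = 1.26744×131 days = 166.03 days. Distance = βc × γτ = 0.6144 × 2.998×10⁸ m/s × 14344992 s = 2.6423×10^15 m = 2.64×10^12 km.

2.64×10^12 km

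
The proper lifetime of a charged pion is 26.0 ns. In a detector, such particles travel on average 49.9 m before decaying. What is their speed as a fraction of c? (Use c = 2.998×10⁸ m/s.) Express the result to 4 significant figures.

Let x = d/(cτ) = 49.90 m / (2.998×10⁸ m/s × 2.600×10^-8 s) = 6.4017. Since d = βγcτ, x = βγ = β/√(1−β²).
Solving: β² = x²/(1+x²) = 40.9818/41.9818 = 0.97618, so β = 0.9880.

0.9880c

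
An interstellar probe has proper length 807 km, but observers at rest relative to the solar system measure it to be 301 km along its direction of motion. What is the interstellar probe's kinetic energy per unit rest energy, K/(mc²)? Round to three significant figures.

γ = L₀/L = 807/301 = 2.68106.
K/(mc²) = γ − 1 = 2.68106 − 1 = 1.68.

1.68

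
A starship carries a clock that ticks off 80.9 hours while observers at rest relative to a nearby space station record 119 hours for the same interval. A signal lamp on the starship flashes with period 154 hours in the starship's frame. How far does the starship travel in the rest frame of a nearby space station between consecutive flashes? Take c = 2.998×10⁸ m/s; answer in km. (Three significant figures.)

From Δt = γΔτ: γ = 119/80.9 = 1.47095.
β = √(1 − 1/γ²) = 0.73337. Lab-frame period = γτ = 1.47095×154 hours = 226.53 hours. Distance = βc × γτ = 0.73337 × 2.998×10⁸ m/s × 815508 s = 1.7930×10^14 m = 1.79×10^11 km.

1.79×10^11 km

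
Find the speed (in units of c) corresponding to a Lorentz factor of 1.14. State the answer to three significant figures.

0.480c

β = √(1 − 1/γ²) = √(1 − 1/1.2996) = √0.230532 = 0.480.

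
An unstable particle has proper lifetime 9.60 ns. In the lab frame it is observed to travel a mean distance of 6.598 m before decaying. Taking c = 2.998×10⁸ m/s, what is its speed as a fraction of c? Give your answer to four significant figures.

0.9166c

Lab distance = (lab lifetime)·v = γτ·βc, so βγ = d/(cτ) = 6.598/(2.998×10⁸ × 9.600×10^-9) = 2.2925.
With βγ = 2.2925: γ² = 1 + (βγ)² = 6.25556, and β = (βγ)/γ = 2.2925/2.50111 = 0.9166.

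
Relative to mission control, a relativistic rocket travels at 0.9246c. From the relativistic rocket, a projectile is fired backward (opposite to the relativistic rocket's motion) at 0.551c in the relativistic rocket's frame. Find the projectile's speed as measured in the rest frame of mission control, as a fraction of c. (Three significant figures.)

In units of c, u = (u' + v)/(1 + u'v) with u' = −0.551 and v = 0.9246.
Numerator: −0.551 + 0.9246 = 0.3736. Denominator: 1 + (−0.551)(0.9246) = 0.4905454.
u = 0.3736/0.4905454 = 0.7616, so the speed is 0.762c.

0.762c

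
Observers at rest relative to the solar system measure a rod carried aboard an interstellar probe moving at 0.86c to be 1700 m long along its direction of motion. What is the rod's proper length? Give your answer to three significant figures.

β² = 0.7396, so γ = 1/√0.2604 = 1.9597.
Proper length: L₀ = γ·L = 1.9597 × 1700 = 3330 m.

3330 m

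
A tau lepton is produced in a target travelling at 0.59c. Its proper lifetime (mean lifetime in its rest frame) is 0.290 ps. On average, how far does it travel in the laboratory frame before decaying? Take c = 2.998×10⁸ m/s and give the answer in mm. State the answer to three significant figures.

β² = 0.3481, so γ = 1/√0.6519 = 1.2385.
Lab-frame lifetime: Δt = γτ = 1.2385 × 0.290 ps = 0.35916 ps.
Distance: d = vΔt = 0.59 × 2.998×10⁸ m/s × 3.5916×10^-13 s = 6.35×10^-5 m = 0.0635 mm.

0.0635 mm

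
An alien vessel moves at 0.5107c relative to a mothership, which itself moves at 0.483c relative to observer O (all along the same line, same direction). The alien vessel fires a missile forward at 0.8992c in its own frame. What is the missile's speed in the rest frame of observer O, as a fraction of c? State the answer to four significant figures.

0.9881c

Compose velocities in two stages. Stage 1 (into S'): u₁ = (0.8992+0.5107)/(1+0.8992×0.5107) = 0.9662.
Stage 2 (into S): u = (0.9662+0.483)/(1+0.9662×0.483) = 0.98809, so the speed is 0.9881c.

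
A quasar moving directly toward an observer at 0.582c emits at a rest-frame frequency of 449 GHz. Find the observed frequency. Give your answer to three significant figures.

Relativistic Doppler (source moving toward): f_obs = f_src · √((1+β)/(1−β)).
With β = 0.582: factor = √(1.582/0.418) = 1.9454.
f_obs = 449 × 1.9454 = 873 GHz.

873 GHz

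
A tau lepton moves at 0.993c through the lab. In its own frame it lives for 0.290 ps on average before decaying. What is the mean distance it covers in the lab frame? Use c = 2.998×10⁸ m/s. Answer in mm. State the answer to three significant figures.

γ = 1/√(1 − β²) = 1/√(1 − 0.986049) = 1/√0.013951 = 1/0.118114 = 8.4664.
Lab-frame lifetime: Δt = γτ = 8.4664 × 0.290 ps = 2.4553 ps.
Distance: d = vΔt = 0.993 × 2.998×10⁸ m/s × 2.4553×10^-12 s = 7.31×10^-4 m = 0.731 mm.

0.731 mm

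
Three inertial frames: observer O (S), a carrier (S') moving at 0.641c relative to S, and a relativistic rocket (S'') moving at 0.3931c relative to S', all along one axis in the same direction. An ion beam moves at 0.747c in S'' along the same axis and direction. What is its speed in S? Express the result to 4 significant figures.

Compose velocities in two stages. Stage 1 (into S'): u₁ = (0.747+0.3931)/(1+0.747×0.3931) = 0.88131.
Stage 2 (into S): u = (0.88131+0.641)/(1+0.88131×0.641) = 0.97277, so the speed is 0.9728c.

0.9728c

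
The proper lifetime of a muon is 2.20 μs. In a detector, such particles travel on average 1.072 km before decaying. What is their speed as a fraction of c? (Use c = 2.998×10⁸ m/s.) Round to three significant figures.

0.852c

Lab distance = (lab lifetime)·v = γτ·βc, so βγ = d/(cτ) = 1072/(2.998×10⁸ × 2.200×10^-6) = 1.6253.
With βγ = 1.6253: γ² = 1 + (βγ)² = 3.6416, and β = (βγ)/γ = 1.6253/1.9083 = 0.852.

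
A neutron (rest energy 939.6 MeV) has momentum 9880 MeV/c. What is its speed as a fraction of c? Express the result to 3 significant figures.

pc/(mc²) = 9880/939.6 = 10.515 = βγ = β/√(1−β²).
So β² = x²/(1 + x²) with x = 10.515: x² = 110.565, β² = 110.565/111.565 = 0.991037, β = 0.996.

0.996c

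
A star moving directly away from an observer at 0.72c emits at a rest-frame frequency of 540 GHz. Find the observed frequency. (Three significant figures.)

Relativistic Doppler (source moving away): f_obs = f_src · √((1−β)/(1+β)).
With β = 0.72: factor = √(0.28/1.72) = 0.40347.
f_obs = 540 × 0.40347 = 218 GHz.

218 GHz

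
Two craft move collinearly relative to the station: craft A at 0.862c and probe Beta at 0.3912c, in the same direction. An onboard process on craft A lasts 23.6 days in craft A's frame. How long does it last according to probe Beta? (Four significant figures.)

Transform craft A's velocity into probe Beta's frame: (0.862 − 0.3912)/(1 − 0.862·0.3912) = 0.4708/0.6627856, so the relative speed is 0.71034c.
γ for this relative speed: γ = 1/√(1 − 0.504583) = 1.4207.
Craft A's interval is proper; time dilation gives Δt_B = γΔτ = 1.4207 × 23.6 days = 33.53 days.

33.53 days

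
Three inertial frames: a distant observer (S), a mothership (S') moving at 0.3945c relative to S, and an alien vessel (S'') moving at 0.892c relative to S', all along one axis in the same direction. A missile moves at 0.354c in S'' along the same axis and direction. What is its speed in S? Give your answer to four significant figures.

First combine the missile and alien vessel (S''→S'): u₁ = (0.354 + 0.892)/(1 + 0.354×0.892) = 1.246/1.315768 = 0.94698.
Then combine with the mothership (S'→S): u = (0.94698 + 0.3945)/(1 + 0.94698×0.3945) = 1.34148/1.37358361 = 0.97663.

0.9766c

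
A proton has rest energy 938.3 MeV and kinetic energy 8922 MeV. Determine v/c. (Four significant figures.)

0.9955

K = (γ−1)mc², so γ = 1 + 8922/938.3 = 10.509.
Then v/c = √(1 − γ⁻²) = √(1 − 0.00905477) = √0.99094523 = 0.9955.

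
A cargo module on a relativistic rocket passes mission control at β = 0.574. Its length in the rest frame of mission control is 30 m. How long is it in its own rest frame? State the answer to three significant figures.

γ = 1/√(1 − β²) = 1/√(1 − 0.329476) = 1/√0.670524 = 1/0.818855 = 1.2212.
Proper length: L₀ = γ·L = 1.2212 × 30 = 36.6 m.

36.6 m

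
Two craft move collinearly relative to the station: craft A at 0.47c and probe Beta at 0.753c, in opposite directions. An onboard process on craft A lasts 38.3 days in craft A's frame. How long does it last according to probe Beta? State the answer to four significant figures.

Transform craft A's velocity into probe Beta's frame: (0.47 + 0.753)/(1 + 0.47·0.753) = 1.223/1.35391, so the relative speed is 0.90331c.
At |u| = 0.90331c, γ = (1 − 0.815969)^(−1/2) = 2.3311.
The clock on craft A records proper time, so probe Beta measures Δt = γΔτ = 2.3311 × 38.3 = 89.28 days.

89.28 days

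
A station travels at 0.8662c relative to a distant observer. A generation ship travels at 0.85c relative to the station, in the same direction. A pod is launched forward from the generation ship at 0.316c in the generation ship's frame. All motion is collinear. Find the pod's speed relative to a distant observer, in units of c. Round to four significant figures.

0.9940c

Apply u = (u'+v)/(1+u'v) twice. Pod in the station frame: (0.316+0.85)/(1+0.316·0.85) = 1.166/1.2686 = 0.91912c.
That velocity, transformed to the rest frame of a distant observer: (0.91912+0.8662)/(1+0.91912·0.8662) = 1.78532/1.796141744 = 0.99398c.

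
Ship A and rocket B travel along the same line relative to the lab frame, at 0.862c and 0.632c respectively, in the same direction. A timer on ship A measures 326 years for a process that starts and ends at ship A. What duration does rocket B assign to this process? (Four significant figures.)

377.8 years

Transform ship A's velocity into rocket B's frame: (0.862 − 0.632)/(1 − 0.862·0.632) = 0.23/0.455216, so the relative speed is 0.50525c.
At |u| = 0.50525c, γ = (1 − 0.255278)^(−1/2) = 1.1588.
Ship A's interval is proper; time dilation gives Δt_B = γΔτ = 1.1588 × 326 years = 377.8 years.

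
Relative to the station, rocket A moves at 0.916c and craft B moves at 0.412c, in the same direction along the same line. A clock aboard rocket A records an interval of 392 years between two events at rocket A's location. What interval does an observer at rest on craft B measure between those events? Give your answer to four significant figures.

667.7 years

The velocity of rocket A relative to craft B is (0.916 − 0.412)c / (1 − 0.916×0.412) = 0.8095c; relative speed 0.8095c.
At |u| = 0.8095c, γ = (1 − 0.65529)^(−1/2) = 1.7032.
Rocket A's interval is proper; time dilation gives Δt_B = γΔτ = 1.7032 × 392 years = 667.7 years.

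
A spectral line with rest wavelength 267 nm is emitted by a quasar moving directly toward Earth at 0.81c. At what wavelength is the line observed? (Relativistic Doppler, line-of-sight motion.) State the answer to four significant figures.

86.51 nm

Relativistic Doppler for wavelength: λ_obs = λ_src · √((1−β)/(1+β)).
With β = 0.81: factor = √(0.19/1.81) = 0.32399.
λ_obs = 267 × 0.32399 = 86.51 nm.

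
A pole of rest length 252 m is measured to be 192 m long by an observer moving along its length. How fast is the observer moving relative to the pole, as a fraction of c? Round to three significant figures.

0.648c

Length contraction gives γ = L₀/L = 252/192 = 1.3125.
β = √(1 − 1/γ²) = √0.419501 = 0.648.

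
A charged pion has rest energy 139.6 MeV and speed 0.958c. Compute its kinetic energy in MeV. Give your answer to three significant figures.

347 MeV

β² = 0.917764, so γ = 1/√0.082236 = 3.4871.
Kinetic energy: K = (γ − 1)mc² = (3.4871 − 1) × 139.6 MeV = 2.4871 × 139.6 = 347 MeV.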